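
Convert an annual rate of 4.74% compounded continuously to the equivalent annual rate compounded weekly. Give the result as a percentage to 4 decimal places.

EAR under continuous compounding: e^0.0474 − 1 = 0.048541.
Solve (1 + r/52)^52 = 1.048541: r/52 = 1.048541^(1/52) − 1 = 0.000912, so r = 0.047422 = 4.7422%.

4.7422%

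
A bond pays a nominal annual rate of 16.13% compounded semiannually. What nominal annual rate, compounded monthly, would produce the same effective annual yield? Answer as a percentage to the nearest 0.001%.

EAR = (1 + 0.1613/2)^2 − 1 = 0.167804.
Solve (1 + r/12)^12 = 1.167804: r/12 = 1.167804^(1/12) − 1 = 0.013011, so r = 0.156132 = 15.613%.

15.613%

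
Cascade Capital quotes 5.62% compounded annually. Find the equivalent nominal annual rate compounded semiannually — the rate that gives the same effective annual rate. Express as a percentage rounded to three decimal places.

Compounded annually, EAR = nominal = 0.056200.
Solve (1 + r/2)^2 = 1.056200: r/2 = 1.056200^(1/2) − 1 = 0.027716, so r = 0.055432 = 5.543%.

5.543%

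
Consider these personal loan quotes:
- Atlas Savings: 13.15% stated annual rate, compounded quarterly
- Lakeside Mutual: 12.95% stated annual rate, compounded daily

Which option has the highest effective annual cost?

Atlas Savings: (1 + 0.1315/4)^4 − 1 = 13.813%
Lakeside Mutual: (1 + 0.1295/365)^365 − 1 = 13.823%
The highest effective annual rate is Lakeside Mutual at 13.823%.

Lakeside Mutual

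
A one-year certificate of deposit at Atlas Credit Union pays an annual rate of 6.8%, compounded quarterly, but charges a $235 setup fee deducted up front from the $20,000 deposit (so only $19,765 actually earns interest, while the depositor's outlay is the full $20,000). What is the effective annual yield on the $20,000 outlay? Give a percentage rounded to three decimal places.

5.718%

Value after one year: 19,765 × (1 + 0.068/4)^4 = 19,765 × 1.069754 = $21,143.68.
Effective yield on the $20,000 outlay: 21,143.68 / 20,000 − 1 = 0.057184 = 5.718%.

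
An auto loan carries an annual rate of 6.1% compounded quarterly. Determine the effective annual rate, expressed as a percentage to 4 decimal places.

6.2410%

EAR = (1 + 0.061/4)^4 − 1.
= (1 + 0.015250)^4 − 1 = 1.062410 − 1 = 6.2410%.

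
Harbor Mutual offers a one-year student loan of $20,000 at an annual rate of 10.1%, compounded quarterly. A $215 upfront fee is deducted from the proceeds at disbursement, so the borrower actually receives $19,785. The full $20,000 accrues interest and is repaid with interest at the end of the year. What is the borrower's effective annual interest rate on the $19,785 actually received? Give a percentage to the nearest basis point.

11.69%

Amount owed after one year: 20,000 × (1 + 0.101/4)^4 = 20,000 × 1.104890 = $22,097.80.
Effective rate on net proceeds: 22,097.80 / 19,785 − 1 = 0.116897 = 11.69%.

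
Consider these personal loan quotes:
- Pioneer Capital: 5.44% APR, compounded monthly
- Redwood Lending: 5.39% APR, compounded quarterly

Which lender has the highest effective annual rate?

Pioneer Capital: (1 + 0.0544/12)^12 − 1 = 5.578%
Redwood Lending: (1 + 0.0539/4)^4 − 1 = 5.500%
The highest effective annual rate is Pioneer Capital at 5.578%.

Pioneer Capital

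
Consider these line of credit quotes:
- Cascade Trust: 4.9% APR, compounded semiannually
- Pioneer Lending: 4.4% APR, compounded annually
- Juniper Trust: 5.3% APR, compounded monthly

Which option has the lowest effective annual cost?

Pioneer Lending

Cascade Trust: (1 + 0.049/2)^2 − 1 = 4.960%
Pioneer Lending: compounded annually, EAR = 4.400%
Juniper Trust: (1 + 0.053/12)^12 − 1 = 5.431%
The lowest effective annual rate is Pioneer Lending at 4.400%.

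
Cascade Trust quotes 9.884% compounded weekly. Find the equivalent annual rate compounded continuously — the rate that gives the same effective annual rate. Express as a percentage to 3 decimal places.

EAR = (1 + 0.09884/52)^52 − 1 = 0.103786.
Equivalent continuous rate: r = ln(1 + 0.103786) = 0.098746 = 9.875%.

9.875%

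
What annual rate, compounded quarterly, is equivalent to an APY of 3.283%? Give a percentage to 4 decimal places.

(1 + r/4)^4 − 1 = 0.03283, so 1 + r/4 = 1.03283^(1/4).
r/4 = 0.008108, so r = 0.032433 = 3.2433%.

3.2433%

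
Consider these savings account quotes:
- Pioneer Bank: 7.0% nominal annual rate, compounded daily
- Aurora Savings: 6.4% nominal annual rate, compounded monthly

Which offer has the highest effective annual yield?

Pioneer Bank: (1 + 0.070/365)^365 − 1 = 7.250%
Aurora Savings: (1 + 0.064/12)^12 − 1 = 6.591%
The highest effective annual rate is Pioneer Bank at 7.250%.

Pioneer Bank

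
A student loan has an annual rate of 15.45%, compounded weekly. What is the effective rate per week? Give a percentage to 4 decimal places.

0.2971%

With a nominal annual rate compounded weekly, the periodic rate is the nominal rate divided by 52.
i = 0.1545 / 52 = 0.0029712 = 0.2971%.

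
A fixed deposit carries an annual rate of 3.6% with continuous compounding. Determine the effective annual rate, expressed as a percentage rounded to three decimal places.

With continuous compounding, EAR = e^0.036 − 1.
e^0.036 = 1.036656, so EAR = 0.036656 = 3.666%.

3.666%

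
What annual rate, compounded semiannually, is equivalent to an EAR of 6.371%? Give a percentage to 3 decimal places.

(1 + r/2)^2 − 1 = 0.06371, so 1 + r/2 = 1.06371^(1/2).
r/2 = 0.031363, so r = 0.062726 = 6.273%.

6.273%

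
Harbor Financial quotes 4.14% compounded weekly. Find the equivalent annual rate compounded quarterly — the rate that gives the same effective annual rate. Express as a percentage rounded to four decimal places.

EAR = (1 + 0.0414/52)^52 − 1 = 0.042252.
Solve (1 + r/4)^4 = 1.042252: r/4 = 1.042252^(1/4) − 1 = 0.010400, so r = 0.041598 = 4.1598%.

4.1598%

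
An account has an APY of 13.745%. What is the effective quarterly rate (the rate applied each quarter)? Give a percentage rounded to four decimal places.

3.2721%

The per-quarter rate i satisfies (1 + i)^4 = 1 + 0.13745.
i = 1.13745^(1/4) − 1 = 0.0327212 = 3.2721%.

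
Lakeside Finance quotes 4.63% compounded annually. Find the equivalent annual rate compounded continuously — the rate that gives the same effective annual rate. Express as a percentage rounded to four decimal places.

Compounded annually, EAR = nominal = 0.046300.
Equivalent continuous rate: r = ln(1 + 0.046300) = 0.045260 = 4.5260%.

4.5260%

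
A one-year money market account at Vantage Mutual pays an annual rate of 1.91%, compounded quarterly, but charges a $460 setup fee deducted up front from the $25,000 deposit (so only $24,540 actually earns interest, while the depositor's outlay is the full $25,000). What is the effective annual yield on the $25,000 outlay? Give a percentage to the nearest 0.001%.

0.048%

Value after one year: 24,540 × (1 + 0.0191/4)^4 = 24,540 × 1.019237 = $25,012.08.
Effective yield on the $25,000 outlay: 25,012.08 / 25,000 − 1 = 0.000483 = 0.048%.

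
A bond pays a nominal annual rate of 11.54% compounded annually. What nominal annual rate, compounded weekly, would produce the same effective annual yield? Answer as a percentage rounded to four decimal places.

10.9328%

Compounded annually, EAR = nominal = 0.115400.
Solve (1 + r/52)^52 = 1.115400: r/52 = 1.115400^(1/52) − 1 = 0.002102, so r = 0.109328 = 10.9328%.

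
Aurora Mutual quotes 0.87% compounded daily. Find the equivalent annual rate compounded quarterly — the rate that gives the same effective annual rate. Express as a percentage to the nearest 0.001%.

0.871%

EAR = (1 + 0.0087/365)^365 − 1 = 0.008738.
Solve (1 + r/4)^4 = 1.008738: r/4 = 1.008738^(1/4) − 1 = 0.002177, so r = 0.008709 = 0.871%.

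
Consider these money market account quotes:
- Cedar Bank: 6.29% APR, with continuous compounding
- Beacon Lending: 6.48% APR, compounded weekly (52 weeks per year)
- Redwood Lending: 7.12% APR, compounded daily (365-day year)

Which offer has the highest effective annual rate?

Cedar Bank: e^0.0629 − 1 = 6.492%
Beacon Lending: (1 + 0.0648/52)^52 − 1 = 6.690%
Redwood Lending: (1 + 0.0712/365)^365 − 1 = 7.379%
The highest effective annual rate is Redwood Lending at 7.379%.

Redwood Lending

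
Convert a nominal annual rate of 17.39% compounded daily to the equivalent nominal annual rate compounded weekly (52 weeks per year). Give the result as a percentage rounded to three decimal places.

EAR = (1 + 0.1739/365)^365 − 1 = 0.189887.
Solve (1 + r/52)^52 = 1.189887: r/52 = 1.189887^(1/52) − 1 = 0.003349, so r = 0.174150 = 17.415%.

17.415%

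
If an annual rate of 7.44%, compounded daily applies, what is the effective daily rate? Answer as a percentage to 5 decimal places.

With a nominal annual rate compounded daily, the periodic rate is the nominal rate divided by 365.
i = 0.0744 / 365 = 0.0002038 = 0.02038%.

0.02038%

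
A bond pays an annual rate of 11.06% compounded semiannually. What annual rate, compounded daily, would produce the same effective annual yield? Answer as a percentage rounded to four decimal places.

10.7666%

EAR = (1 + 0.1106/2)^2 − 1 = 0.113658.
Solve (1 + r/365)^365 = 1.113658: r/365 = 1.113658^(1/365) − 1 = 0.000295, so r = 0.107666 = 10.7666%.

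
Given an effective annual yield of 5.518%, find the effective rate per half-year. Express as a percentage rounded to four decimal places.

2.7220%

The per-half-year rate i satisfies (1 + i)^2 = 1 + 0.05518.
i = 1.05518^(1/2) − 1 = 0.0272195 = 2.7220%.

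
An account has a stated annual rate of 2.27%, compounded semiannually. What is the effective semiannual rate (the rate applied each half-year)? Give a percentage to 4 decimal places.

With a nominal annual rate compounded semiannually, the periodic rate is the nominal rate divided by 2.
i = 0.0227 / 2 = 0.0113500 = 1.1350%.

1.1350%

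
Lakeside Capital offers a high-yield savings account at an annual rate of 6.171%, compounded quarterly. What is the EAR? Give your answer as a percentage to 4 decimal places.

6.3153%

EAR = (1 + 0.06171/4)^4 − 1.
= (1 + 0.015428)^4 − 1 = 1.063153 − 1 = 6.3153%.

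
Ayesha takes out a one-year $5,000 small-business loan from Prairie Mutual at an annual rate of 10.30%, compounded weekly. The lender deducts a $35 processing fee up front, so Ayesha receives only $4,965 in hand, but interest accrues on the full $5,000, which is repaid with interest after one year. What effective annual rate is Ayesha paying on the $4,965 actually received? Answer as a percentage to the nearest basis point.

Amount owed after one year: 5,000 × (1 + 0.1030/52)^52 = 5,000 × 1.108378 = $5,541.89.
Effective rate on net proceeds: 5,541.89 / 4,965 − 1 = 0.116192 = 11.62%.

11.62%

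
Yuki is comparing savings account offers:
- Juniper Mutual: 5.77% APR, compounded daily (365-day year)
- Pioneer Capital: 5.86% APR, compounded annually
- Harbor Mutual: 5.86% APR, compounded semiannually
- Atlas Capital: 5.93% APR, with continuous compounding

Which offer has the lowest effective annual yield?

Juniper Mutual: (1 + 0.0577/365)^365 − 1 = 5.939%
Pioneer Capital: compounded annually, EAR = 5.860%
Harbor Mutual: (1 + 0.0586/2)^2 − 1 = 5.946%
Atlas Capital: e^0.0593 − 1 = 6.109%
The lowest effective annual rate is Pioneer Capital at 5.860%.

Pioneer Capital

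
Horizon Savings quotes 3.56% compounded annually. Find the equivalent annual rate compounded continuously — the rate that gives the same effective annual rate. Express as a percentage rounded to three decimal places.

3.498%

Compounded annually, EAR = nominal = 0.035600.
Equivalent continuous rate: r = ln(1 + 0.035600) = 0.034981 = 3.498%.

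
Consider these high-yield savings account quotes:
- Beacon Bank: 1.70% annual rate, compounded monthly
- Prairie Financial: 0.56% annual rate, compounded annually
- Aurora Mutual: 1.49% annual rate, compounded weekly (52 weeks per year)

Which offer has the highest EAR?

Beacon Bank: (1 + 0.0170/12)^12 − 1 = 1.713%
Prairie Financial: compounded annually, EAR = 0.560%
Aurora Mutual: (1 + 0.0149/52)^52 − 1 = 1.501%
The highest effective annual rate is Beacon Bank at 1.713%.

Beacon Bank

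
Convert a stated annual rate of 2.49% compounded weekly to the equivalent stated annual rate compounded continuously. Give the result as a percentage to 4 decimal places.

EAR = (1 + 0.0249/52)^52 − 1 = 0.025206.
Equivalent continuous rate: r = ln(1 + 0.025206) = 0.024894 = 2.4894%.

2.4894%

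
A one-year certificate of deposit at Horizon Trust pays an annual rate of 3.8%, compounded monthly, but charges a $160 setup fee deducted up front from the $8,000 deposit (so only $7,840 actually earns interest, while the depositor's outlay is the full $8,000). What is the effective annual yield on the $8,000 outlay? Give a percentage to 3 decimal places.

Value after one year: 7,840 × (1 + 0.038/12)^12 = 7,840 × 1.038669 = $8,143.16.
Effective yield on the $8,000 outlay: 8,143.16 / 8,000 − 1 = 0.017895 = 1.790%.

1.790%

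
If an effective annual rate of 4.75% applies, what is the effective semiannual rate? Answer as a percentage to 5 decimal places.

2.34745%

The per-half-year rate i satisfies (1 + i)^2 = 1 + 0.0475.
i = 1.0475^(1/2) − 1 = 0.0234745 = 2.34745%.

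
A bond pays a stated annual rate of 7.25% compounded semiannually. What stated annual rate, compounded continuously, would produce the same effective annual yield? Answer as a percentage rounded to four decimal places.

7.1217%

EAR = (1 + 0.0725/2)^2 − 1 = 0.073814.
Equivalent continuous rate: r = ln(1 + 0.073814) = 0.071217 = 7.1217%.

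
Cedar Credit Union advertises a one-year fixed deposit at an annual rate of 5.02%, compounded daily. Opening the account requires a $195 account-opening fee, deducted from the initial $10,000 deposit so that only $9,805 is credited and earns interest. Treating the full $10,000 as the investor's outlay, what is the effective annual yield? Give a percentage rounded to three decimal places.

3.097%

Value after one year: 9,805 × (1 + 0.0502/365)^365 = 9,805 × 1.051478 = $10,309.74.
Effective yield on the $10,000 outlay: 10,309.74 / 10,000 − 1 = 0.030974 = 3.097%.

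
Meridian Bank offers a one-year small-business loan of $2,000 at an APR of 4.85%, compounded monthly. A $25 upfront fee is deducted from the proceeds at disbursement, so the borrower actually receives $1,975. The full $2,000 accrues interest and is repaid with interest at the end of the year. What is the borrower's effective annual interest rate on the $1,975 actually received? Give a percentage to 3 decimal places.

6.288%

Amount owed after one year: 2,000 × (1 + 0.0485/12)^12 = 2,000 × 1.049593 = $2,099.19.
Effective rate on net proceeds: 2,099.19 / 1,975 − 1 = 0.062879 = 6.288%.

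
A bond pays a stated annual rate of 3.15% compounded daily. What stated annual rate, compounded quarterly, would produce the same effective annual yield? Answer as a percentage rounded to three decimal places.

3.162%

EAR = (1 + 0.0315/365)^365 − 1 = 0.032000.
Solve (1 + r/4)^4 = 1.032000: r/4 = 1.032000^(1/4) − 1 = 0.007906, so r = 0.031623 = 3.162%.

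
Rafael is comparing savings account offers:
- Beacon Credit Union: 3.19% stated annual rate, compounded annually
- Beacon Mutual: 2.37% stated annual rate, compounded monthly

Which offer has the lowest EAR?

Beacon Credit Union: compounded annually, EAR = 3.190%
Beacon Mutual: (1 + 0.0237/12)^12 − 1 = 2.396%
The lowest effective annual rate is Beacon Mutual at 2.396%.

Beacon Mutual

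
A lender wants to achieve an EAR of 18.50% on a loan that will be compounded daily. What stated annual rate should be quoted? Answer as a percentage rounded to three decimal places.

(1 + r/365)^365 − 1 = 0.1850, so 1 + r/365 = 1.1850^(1/365).
r/365 = 0.000465, so r = 0.169782 = 16.978%.

16.978%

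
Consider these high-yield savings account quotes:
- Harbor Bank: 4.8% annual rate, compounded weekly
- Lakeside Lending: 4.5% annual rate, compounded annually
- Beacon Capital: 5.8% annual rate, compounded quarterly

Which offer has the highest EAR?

Harbor Bank: (1 + 0.048/52)^52 − 1 = 4.915%
Lakeside Lending: compounded annually, EAR = 4.500%
Beacon Capital: (1 + 0.058/4)^4 − 1 = 5.927%
The highest effective annual rate is Beacon Capital at 5.927%.

Beacon Capital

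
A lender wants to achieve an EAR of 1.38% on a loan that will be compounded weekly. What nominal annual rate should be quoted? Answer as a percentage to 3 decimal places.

1.371%

(1 + r/52)^52 − 1 = 0.0138, so 1 + r/52 = 1.0138^(1/52).
r/52 = 0.000264, so r = 0.013707 = 1.371%.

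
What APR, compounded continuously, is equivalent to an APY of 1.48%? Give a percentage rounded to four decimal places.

1.4692%

Continuous: nominal r satisfies e^r − 1 = 0.0148.
r = ln(1 + 0.0148) = ln(1.0148) = 0.014692 = 1.4692%.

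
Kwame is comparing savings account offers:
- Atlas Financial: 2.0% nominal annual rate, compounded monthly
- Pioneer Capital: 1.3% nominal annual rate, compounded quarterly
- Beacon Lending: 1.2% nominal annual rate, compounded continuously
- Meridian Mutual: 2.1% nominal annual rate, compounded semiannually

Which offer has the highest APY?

Meridian Mutual

Atlas Financial: (1 + 0.020/12)^12 − 1 = 2.018%
Pioneer Capital: (1 + 0.013/4)^4 − 1 = 1.306%
Beacon Lending: e^0.012 − 1 = 1.207%
Meridian Mutual: (1 + 0.021/2)^2 − 1 = 2.111%
The highest effective annual rate is Meridian Mutual at 2.111%.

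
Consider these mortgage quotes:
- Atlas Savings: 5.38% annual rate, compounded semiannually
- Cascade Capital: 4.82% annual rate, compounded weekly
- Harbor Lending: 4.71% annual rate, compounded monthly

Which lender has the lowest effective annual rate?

Atlas Savings: (1 + 0.0538/2)^2 − 1 = 5.452%
Cascade Capital: (1 + 0.0482/52)^52 − 1 = 4.936%
Harbor Lending: (1 + 0.0471/12)^12 − 1 = 4.813%
The lowest effective annual rate is Harbor Lending at 4.813%.

Harbor Lending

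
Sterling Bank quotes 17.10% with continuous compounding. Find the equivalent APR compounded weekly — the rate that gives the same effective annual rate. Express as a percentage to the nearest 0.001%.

EAR under continuous compounding: e^0.1710 − 1 = 0.186491.
Solve (1 + r/52)^52 = 1.186491: r/52 = 1.186491^(1/52) − 1 = 0.003294, so r = 0.171281 = 17.128%.

17.128%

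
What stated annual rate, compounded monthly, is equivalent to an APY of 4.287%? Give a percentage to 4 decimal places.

(1 + r/12)^12 − 1 = 0.04287, so 1 + r/12 = 1.04287^(1/12).
r/12 = 0.003504, so r = 0.042050 = 4.2050%.

4.2050%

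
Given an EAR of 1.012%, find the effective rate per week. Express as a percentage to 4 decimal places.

0.0194%

The per-week rate i satisfies (1 + i)^52 = 1 + 0.01012.
i = 1.01012^(1/52) − 1 = 0.0001937 = 0.0194%.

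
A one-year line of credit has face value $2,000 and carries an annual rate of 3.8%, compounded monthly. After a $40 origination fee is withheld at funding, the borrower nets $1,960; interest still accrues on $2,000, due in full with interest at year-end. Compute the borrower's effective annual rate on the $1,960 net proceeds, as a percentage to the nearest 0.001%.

5.987%

Amount owed after one year: 2,000 × (1 + 0.038/12)^12 = 2,000 × 1.038669 = $2,077.34.
Effective rate on net proceeds: 2,077.34 / 1,960 − 1 = 0.059866 = 5.987%.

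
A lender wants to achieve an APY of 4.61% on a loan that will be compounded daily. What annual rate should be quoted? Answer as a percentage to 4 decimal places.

4.5072%

(1 + r/365)^365 − 1 = 0.0461, so 1 + r/365 = 1.0461^(1/365).
r/365 = 0.000123, so r = 0.045072 = 4.5072%.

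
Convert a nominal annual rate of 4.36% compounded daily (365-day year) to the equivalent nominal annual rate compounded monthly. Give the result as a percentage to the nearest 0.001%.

EAR = (1 + 0.0436/365)^365 − 1 = 0.044562.
Solve (1 + r/12)^12 = 1.044562: r/12 = 1.044562^(1/12) − 1 = 0.003640, so r = 0.043677 = 4.368%.

4.368%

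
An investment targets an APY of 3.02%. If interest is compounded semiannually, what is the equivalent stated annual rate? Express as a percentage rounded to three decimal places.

(1 + r/2)^2 − 1 = 0.0302, so 1 + r/2 = 1.0302^(1/2).
r/2 = 0.014988, so r = 0.029975 = 2.998%.

2.998%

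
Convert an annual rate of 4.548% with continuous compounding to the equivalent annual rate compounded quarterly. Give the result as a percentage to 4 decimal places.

4.5740%

EAR under continuous compounding: e^0.04548 − 1 = 0.046530.
Solve (1 + r/4)^4 = 1.046530: r/4 = 1.046530^(1/4) − 1 = 0.011435, so r = 0.045740 = 4.5740%.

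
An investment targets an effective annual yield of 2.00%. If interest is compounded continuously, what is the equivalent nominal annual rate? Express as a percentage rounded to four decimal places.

Continuous: nominal r satisfies e^r − 1 = 0.0200.
r = ln(1 + 0.0200) = ln(1.0200) = 0.019803 = 1.9803%.

1.9803%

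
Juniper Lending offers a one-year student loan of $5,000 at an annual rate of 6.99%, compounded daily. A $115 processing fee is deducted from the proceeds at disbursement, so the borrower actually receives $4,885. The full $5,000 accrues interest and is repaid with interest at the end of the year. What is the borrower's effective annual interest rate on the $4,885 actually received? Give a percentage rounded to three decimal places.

9.764%

Amount owed after one year: 5,000 × (1 + 0.0699/365)^365 = 5,000 × 1.072394 = $5,361.97.
Effective rate on net proceeds: 5,361.97 / 4,885 − 1 = 0.097639 = 9.764%.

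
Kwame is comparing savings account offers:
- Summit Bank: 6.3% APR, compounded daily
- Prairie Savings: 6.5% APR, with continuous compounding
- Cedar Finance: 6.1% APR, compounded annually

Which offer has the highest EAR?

Prairie Savings

Summit Bank: (1 + 0.063/365)^365 − 1 = 6.502%
Prairie Savings: e^0.065 − 1 = 6.716%
Cedar Finance: compounded annually, EAR = 6.100%
The highest effective annual rate is Prairie Savings at 6.716%.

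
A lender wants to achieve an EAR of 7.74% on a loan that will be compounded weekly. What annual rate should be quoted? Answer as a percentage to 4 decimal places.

(1 + r/52)^52 − 1 = 0.0774, so 1 + r/52 = 1.0774^(1/52).
r/52 = 0.001435, so r = 0.074604 = 7.4604%.

7.4604%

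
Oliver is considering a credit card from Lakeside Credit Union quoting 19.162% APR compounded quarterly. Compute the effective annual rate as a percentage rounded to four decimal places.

EAR = (1 + 0.19162/4)^4 − 1.
= (1 + 0.047905)^4 − 1 = 1.205834 − 1 = 20.5834%.

20.5834%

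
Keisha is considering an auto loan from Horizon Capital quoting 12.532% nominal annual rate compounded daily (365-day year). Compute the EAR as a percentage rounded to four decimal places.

13.3487%

EAR = (1 + 0.12532/365)^365 − 1.
= (1 + 0.000343)^365 − 1 = 1.133487 − 1 = 13.3487%.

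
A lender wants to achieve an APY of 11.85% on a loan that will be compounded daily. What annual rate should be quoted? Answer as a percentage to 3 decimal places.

11.201%

(1 + r/365)^365 − 1 = 0.1185, so 1 + r/365 = 1.1185^(1/365).
r/365 = 0.000307, so r = 0.112006 = 11.201%.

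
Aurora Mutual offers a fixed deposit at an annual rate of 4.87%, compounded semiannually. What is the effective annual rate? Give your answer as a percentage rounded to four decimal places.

4.9293%

EAR = (1 + 0.0487/2)^2 − 1.
= (1 + 0.024350)^2 − 1 = 1.049293 − 1 = 4.9293%.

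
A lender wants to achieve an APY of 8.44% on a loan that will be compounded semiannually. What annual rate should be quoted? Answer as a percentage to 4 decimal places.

8.2691%

(1 + r/2)^2 − 1 = 0.0844, so 1 + r/2 = 1.0844^(1/2).
r/2 = 0.041345, so r = 0.082691 = 8.2691%.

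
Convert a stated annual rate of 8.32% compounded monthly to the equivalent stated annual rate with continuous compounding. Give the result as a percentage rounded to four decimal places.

EAR = (1 + 0.0832/12)^12 − 1 = 0.086447.
Equivalent continuous rate: r = ln(1 + 0.086447) = 0.082913 = 8.2913%.

8.2913%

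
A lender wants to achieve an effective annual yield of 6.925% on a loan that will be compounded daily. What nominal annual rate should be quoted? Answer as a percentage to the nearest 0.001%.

(1 + r/365)^365 − 1 = 0.06925, so 1 + r/365 = 1.06925^(1/365).
r/365 = 0.000183, so r = 0.066964 = 6.696%.

6.696%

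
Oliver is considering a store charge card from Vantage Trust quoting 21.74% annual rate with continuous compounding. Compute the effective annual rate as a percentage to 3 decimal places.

24.284%

With continuous compounding, EAR = e^0.2174 − 1.
e^0.2174 = 1.242841, so EAR = 0.242841 = 24.284%.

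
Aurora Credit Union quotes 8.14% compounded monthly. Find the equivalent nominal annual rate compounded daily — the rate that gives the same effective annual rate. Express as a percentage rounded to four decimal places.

8.1134%

EAR = (1 + 0.0814/12)^12 − 1 = 0.084507.
Solve (1 + r/365)^365 = 1.084507: r/365 = 1.084507^(1/365) − 1 = 0.000222, so r = 0.081134 = 8.1134%.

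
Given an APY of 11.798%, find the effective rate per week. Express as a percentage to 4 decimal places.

0.2147%

The per-week rate i satisfies (1 + i)^52 = 1 + 0.11798.
i = 1.11798^(1/52) − 1 = 0.0021470 = 0.2147%.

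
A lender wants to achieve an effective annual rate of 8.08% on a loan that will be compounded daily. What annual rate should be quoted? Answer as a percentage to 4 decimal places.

7.7710%

(1 + r/365)^365 − 1 = 0.0808, so 1 + r/365 = 1.0808^(1/365).
r/365 = 0.000213, so r = 0.077710 = 7.7710%.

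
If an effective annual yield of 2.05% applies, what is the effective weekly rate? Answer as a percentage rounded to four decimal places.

0.0390%

The per-week rate i satisfies (1 + i)^52 = 1 + 0.0205.
i = 1.0205^(1/52) − 1 = 0.0003903 = 0.0390%.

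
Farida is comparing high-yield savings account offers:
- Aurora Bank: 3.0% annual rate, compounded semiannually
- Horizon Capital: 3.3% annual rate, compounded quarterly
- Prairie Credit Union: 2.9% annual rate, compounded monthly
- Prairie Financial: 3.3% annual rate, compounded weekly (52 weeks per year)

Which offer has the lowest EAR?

Aurora Bank: (1 + 0.030/2)^2 − 1 = 3.022%
Horizon Capital: (1 + 0.033/4)^4 − 1 = 3.341%
Prairie Credit Union: (1 + 0.029/12)^12 − 1 = 2.939%
Prairie Financial: (1 + 0.033/52)^52 − 1 = 3.354%
The lowest effective annual rate is Prairie Credit Union at 2.939%.

Prairie Credit Union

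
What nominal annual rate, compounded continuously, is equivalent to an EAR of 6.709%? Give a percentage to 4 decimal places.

6.4935%

Continuous: nominal r satisfies e^r − 1 = 0.06709.
r = ln(1 + 0.06709) = ln(1.06709) = 0.064935 = 6.4935%.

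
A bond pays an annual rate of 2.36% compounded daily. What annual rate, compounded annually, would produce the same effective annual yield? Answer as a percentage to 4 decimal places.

2.3880%

EAR = (1 + 0.0236/365)^365 − 1 = 0.023880.
Compounded annually, the equivalent nominal rate is the EAR itself: 2.3880%.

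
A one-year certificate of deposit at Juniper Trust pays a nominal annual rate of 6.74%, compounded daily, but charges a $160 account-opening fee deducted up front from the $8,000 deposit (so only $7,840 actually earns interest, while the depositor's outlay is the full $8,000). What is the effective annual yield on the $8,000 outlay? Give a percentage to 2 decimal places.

4.83%

Value after one year: 7,840 × (1 + 0.0674/365)^365 = 7,840 × 1.069717 = $8,386.58.
Effective yield on the $8,000 outlay: 8,386.58 / 8,000 − 1 = 0.048322 = 4.83%.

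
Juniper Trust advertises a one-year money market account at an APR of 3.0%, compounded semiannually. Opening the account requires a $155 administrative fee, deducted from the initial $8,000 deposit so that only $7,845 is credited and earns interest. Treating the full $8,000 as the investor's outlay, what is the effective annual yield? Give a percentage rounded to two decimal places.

Value after one year: 7,845 × (1 + 0.030/2)^2 = 7,845 × 1.030225 = $8,082.12.
Effective yield on the $8,000 outlay: 8,082.12 / 8,000 − 1 = 0.010264 = 1.03%.

1.03%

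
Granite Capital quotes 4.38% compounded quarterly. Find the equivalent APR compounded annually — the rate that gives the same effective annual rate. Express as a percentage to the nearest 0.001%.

EAR = (1 + 0.0438/4)^4 − 1 = 0.044525.
Compounded annually, the equivalent nominal rate is the EAR itself: 4.452%.

4.452%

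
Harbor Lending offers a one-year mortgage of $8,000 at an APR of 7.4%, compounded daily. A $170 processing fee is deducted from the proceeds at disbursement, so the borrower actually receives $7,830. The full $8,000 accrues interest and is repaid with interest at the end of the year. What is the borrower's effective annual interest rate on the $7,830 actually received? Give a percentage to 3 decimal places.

10.018%

Amount owed after one year: 8,000 × (1 + 0.074/365)^365 = 8,000 × 1.076799 = $8,614.39.
Effective rate on net proceeds: 8,614.39 / 7,830 − 1 = 0.100178 = 10.018%.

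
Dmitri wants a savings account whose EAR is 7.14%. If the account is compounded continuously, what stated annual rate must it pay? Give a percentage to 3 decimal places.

6.897%

Continuous: nominal r satisfies e^r − 1 = 0.0714.
r = ln(1 + 0.0714) = ln(1.0714) = 0.068966 = 6.897%.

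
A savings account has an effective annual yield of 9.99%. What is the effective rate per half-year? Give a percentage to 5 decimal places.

The per-half-year rate i satisfies (1 + i)^2 = 1 + 0.0999.
i = 1.0999^(1/2) − 1 = 0.0487612 = 4.87612%.

4.87612%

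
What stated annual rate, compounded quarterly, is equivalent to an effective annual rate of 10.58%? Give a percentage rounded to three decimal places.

(1 + r/4)^4 − 1 = 0.1058, so 1 + r/4 = 1.1058^(1/4).
r/4 = 0.025461, so r = 0.101844 = 10.184%.

10.184%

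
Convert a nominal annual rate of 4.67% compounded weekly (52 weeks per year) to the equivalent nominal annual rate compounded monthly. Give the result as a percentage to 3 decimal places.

EAR = (1 + 0.0467/52)^52 − 1 = 0.047786.
Solve (1 + r/12)^12 = 1.047786: r/12 = 1.047786^(1/12) − 1 = 0.003897, so r = 0.046770 = 4.677%.

4.677%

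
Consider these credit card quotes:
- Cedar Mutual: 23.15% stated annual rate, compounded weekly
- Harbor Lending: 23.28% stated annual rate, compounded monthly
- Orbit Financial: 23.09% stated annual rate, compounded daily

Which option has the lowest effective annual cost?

Cedar Mutual: (1 + 0.2315/52)^52 − 1 = 25.984%
Harbor Lending: (1 + 0.2328/12)^12 − 1 = 25.932%
Orbit Financial: (1 + 0.2309/365)^365 − 1 = 25.964%
The lowest effective annual rate is Harbor Lending at 25.932%.

Harbor Lending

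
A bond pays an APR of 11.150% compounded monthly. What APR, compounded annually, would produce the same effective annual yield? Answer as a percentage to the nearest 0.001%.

11.738%

EAR = (1 + 0.11150/12)^12 − 1 = 0.117378.
Compounded annually, the equivalent nominal rate is the EAR itself: 11.738%.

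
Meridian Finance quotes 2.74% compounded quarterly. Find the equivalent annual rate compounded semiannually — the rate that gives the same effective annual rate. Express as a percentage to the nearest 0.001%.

EAR = (1 + 0.0274/4)^4 − 1 = 0.027683.
Solve (1 + r/2)^2 = 1.027683: r/2 = 1.027683^(1/2) − 1 = 0.013747, so r = 0.027494 = 2.749%.

2.749%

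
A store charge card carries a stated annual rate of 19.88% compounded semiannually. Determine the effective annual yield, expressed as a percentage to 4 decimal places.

EAR = (1 + 0.1988/2)^2 − 1.
= 1.208680 − 1 = 20.8680%.

20.8680%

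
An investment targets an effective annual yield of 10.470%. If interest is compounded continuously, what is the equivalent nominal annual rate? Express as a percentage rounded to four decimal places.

9.9574%

Continuous: nominal r satisfies e^r − 1 = 0.10470.
r = ln(1 + 0.10470) = ln(1.10470) = 0.099574 = 9.9574%.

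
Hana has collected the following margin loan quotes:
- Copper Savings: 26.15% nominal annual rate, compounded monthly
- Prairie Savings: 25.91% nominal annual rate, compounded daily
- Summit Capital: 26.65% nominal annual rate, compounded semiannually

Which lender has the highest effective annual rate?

Prairie Savings

Copper Savings: (1 + 0.2615/12)^12 − 1 = 29.523%
Prairie Savings: (1 + 0.2591/365)^365 − 1 = 29.564%
Summit Capital: (1 + 0.2665/2)^2 − 1 = 28.426%
The highest effective annual rate is Prairie Savings at 29.564%.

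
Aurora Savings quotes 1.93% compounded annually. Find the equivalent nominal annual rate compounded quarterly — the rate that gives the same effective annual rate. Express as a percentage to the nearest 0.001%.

1.916%

Compounded annually, EAR = nominal = 0.019300.
Solve (1 + r/4)^4 = 1.019300: r/4 = 1.019300^(1/4) − 1 = 0.004790, so r = 0.019162 = 1.916%.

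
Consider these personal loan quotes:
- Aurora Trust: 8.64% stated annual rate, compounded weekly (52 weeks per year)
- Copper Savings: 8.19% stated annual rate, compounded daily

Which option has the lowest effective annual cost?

Copper Savings

Aurora Trust: (1 + 0.0864/52)^52 − 1 = 9.016%
Copper Savings: (1 + 0.0819/365)^365 − 1 = 8.534%
The lowest effective annual rate is Copper Savings at 8.534%.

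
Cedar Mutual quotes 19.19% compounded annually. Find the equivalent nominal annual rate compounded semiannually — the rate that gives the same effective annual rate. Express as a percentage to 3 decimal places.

18.348%

Compounded annually, EAR = nominal = 0.191900.
Solve (1 + r/2)^2 = 1.191900: r/2 = 1.191900^(1/2) − 1 = 0.091742, so r = 0.183483 = 18.348%.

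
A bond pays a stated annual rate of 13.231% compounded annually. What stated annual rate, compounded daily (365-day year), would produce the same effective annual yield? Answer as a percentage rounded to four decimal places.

12.4281%

Compounded annually, EAR = nominal = 0.132310.
Solve (1 + r/365)^365 = 1.132310: r/365 = 1.132310^(1/365) − 1 = 0.000340, so r = 0.124281 = 12.4281%.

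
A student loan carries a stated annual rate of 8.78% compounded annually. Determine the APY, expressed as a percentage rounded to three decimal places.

Annual compounding means the effective rate equals the nominal rate: 8.780%.

8.780%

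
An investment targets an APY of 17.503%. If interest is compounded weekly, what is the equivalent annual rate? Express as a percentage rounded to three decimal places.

(1 + r/52)^52 − 1 = 0.17503, so 1 + r/52 = 1.17503^(1/52).
r/52 = 0.003107, so r = 0.161544 = 16.154%.

16.154%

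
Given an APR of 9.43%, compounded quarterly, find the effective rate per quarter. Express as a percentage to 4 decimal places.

2.3575%

With a nominal annual rate compounded quarterly, the periodic rate is the nominal rate divided by 4.
i = 0.0943 / 4 = 0.0235750 = 2.3575%.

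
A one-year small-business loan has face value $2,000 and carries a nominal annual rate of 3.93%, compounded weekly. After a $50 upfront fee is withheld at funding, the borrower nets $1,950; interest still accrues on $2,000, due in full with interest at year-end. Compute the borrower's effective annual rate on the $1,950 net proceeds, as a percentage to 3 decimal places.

Amount owed after one year: 2,000 × (1 + 0.0393/52)^52 = 2,000 × 1.040067 = $2,080.13.
Effective rate on net proceeds: 2,080.13 / 1,950 − 1 = 0.066735 = 6.674%.

6.674%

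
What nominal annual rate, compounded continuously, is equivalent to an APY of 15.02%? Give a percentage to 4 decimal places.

Continuous: nominal r satisfies e^r − 1 = 0.1502.
r = ln(1 + 0.1502) = ln(1.1502) = 0.139936 = 13.9936%.

13.9936%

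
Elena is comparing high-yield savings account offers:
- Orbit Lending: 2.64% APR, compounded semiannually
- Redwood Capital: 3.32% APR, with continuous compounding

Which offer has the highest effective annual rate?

Orbit Lending: (1 + 0.0264/2)^2 − 1 = 2.657%
Redwood Capital: e^0.0332 − 1 = 3.376%
The highest effective annual rate is Redwood Capital at 3.376%.

Redwood Capital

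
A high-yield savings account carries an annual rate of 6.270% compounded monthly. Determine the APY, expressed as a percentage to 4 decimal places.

EAR = (1 + 0.06270/12)^12 − 1.
= (1 + 0.005225)^12 − 1 = 1.064534 − 1 = 6.4534%.

6.4534%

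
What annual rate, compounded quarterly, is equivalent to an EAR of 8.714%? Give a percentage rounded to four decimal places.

(1 + r/4)^4 − 1 = 0.08714, so 1 + r/4 = 1.08714^(1/4).
r/4 = 0.021107, so r = 0.084429 = 8.4429%.

8.4429%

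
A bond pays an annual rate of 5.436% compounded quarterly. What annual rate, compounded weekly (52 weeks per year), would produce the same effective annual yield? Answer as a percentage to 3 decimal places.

EAR = (1 + 0.05436/4)^4 − 1 = 0.055478.
Solve (1 + r/52)^52 = 1.055478: r/52 = 1.055478^(1/52) − 1 = 0.001039, so r = 0.054022 = 5.402%.

5.402%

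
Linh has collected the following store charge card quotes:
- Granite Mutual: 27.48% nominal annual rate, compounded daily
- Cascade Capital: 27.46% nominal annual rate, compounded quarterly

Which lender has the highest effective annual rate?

Granite Mutual: (1 + 0.2748/365)^365 − 1 = 31.613%
Cascade Capital: (1 + 0.2746/4)^4 − 1 = 30.419%
The highest effective annual rate is Granite Mutual at 31.613%.

Granite Mutual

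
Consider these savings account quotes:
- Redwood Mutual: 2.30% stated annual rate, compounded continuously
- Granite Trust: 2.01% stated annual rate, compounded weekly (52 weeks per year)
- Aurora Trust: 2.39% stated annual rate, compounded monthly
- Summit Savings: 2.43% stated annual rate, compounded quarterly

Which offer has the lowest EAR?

Redwood Mutual: e^0.0230 − 1 = 2.327%
Granite Trust: (1 + 0.0201/52)^52 − 1 = 2.030%
Aurora Trust: (1 + 0.0239/12)^12 − 1 = 2.416%
Summit Savings: (1 + 0.0243/4)^4 − 1 = 2.452%
The lowest effective annual rate is Granite Trust at 2.030%.

Granite Trust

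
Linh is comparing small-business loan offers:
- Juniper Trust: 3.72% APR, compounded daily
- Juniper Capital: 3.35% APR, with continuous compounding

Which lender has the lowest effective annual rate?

Juniper Trust: (1 + 0.0372/365)^365 − 1 = 3.790%
Juniper Capital: e^0.0335 − 1 = 3.407%
The lowest effective annual rate is Juniper Capital at 3.407%.

Juniper Capital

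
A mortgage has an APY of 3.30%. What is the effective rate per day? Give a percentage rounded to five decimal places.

0.00890%

The per-day rate i satisfies (1 + i)^365 = 1 + 0.0330.
i = 1.0330^(1/365) − 1 = 0.0000890 = 0.00890%.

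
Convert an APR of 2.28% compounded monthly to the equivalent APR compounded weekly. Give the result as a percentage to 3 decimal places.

2.278%

EAR = (1 + 0.0228/12)^12 − 1 = 0.023040.
Solve (1 + r/52)^52 = 1.023040: r/52 = 1.023040^(1/52) − 1 = 0.000438, so r = 0.022783 = 2.278%.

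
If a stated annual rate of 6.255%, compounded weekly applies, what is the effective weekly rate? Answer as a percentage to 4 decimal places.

With a nominal annual rate compounded weekly, the periodic rate is the nominal rate divided by 52.
i = 0.06255 / 52 = 0.0012029 = 0.1203%.

0.1203%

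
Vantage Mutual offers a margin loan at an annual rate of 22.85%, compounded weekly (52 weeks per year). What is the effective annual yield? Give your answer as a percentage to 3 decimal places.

EAR = (1 + 0.2285/52)^52 − 1.
= 1.256085 − 1 = 25.608%.

25.608%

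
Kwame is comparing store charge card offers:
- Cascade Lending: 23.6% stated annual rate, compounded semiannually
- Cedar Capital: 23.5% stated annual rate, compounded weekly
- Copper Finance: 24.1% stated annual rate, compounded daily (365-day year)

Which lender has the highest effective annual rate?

Cascade Lending: (1 + 0.236/2)^2 − 1 = 24.992%
Cedar Capital: (1 + 0.235/52)^52 − 1 = 26.424%
Copper Finance: (1 + 0.241/365)^365 − 1 = 27.242%
The highest effective annual rate is Copper Finance at 27.242%.

Copper Finance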